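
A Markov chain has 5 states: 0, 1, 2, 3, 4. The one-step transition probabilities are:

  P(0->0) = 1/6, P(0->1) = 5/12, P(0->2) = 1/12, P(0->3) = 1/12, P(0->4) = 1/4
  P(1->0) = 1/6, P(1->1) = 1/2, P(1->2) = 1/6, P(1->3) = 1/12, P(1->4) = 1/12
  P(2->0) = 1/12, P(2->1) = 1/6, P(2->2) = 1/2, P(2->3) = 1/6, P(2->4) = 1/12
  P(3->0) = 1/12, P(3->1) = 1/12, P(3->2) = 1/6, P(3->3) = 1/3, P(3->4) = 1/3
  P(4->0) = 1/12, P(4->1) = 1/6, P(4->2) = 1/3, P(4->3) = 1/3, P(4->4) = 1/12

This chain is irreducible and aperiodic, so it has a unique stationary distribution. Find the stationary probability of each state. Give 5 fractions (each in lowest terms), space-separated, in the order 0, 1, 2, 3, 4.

Answer: 551/4775 1286/4775 2609/9550 183/955 1437/9550

Derivation:
The stationary distribution satisfies pi = pi * P, i.e.:
  pi_0 = 1/6*pi_0 + 1/6*pi_1 + 1/12*pi_2 + 1/12*pi_3 + 1/12*pi_4
  pi_1 = 5/12*pi_0 + 1/2*pi_1 + 1/6*pi_2 + 1/12*pi_3 + 1/6*pi_4
  pi_2 = 1/12*pi_0 + 1/6*pi_1 + 1/2*pi_2 + 1/6*pi_3 + 1/3*pi_4
  pi_3 = 1/12*pi_0 + 1/12*pi_1 + 1/6*pi_2 + 1/3*pi_3 + 1/3*pi_4
  pi_4 = 1/4*pi_0 + 1/12*pi_1 + 1/12*pi_2 + 1/3*pi_3 + 1/12*pi_4
with normalization: pi_0 + pi_1 + pi_2 + pi_3 + pi_4 = 1.

Using the first 4 balance equations plus normalization, the linear system A*pi = b is:
  [-5/6, 1/6, 1/12, 1/12, 1/12] . pi = 0
  [5/12, -1/2, 1/6, 1/12, 1/6] . pi = 0
  [1/12, 1/6, -1/2, 1/6, 1/3] . pi = 0
  [1/12, 1/12, 1/6, -2/3, 1/3] . pi = 0
  [1, 1, 1, 1, 1] . pi = 1

Solving yields:
  pi_0 = 551/4775
  pi_1 = 1286/4775
  pi_2 = 2609/9550
  pi_3 = 183/955
  pi_4 = 1437/9550

Verification (pi * P):
  551/4775*1/6 + 1286/4775*1/6 + 2609/9550*1/12 + 183/955*1/12 + 1437/9550*1/12 = 551/4775 = pi_0  (ok)
  551/4775*5/12 + 1286/4775*1/2 + 2609/9550*1/6 + 183/955*1/12 + 1437/9550*1/6 = 1286/4775 = pi_1  (ok)
  551/4775*1/12 + 1286/4775*1/6 + 2609/9550*1/2 + 183/955*1/6 + 1437/9550*1/3 = 2609/9550 = pi_2  (ok)
  551/4775*1/12 + 1286/4775*1/12 + 2609/9550*1/6 + 183/955*1/3 + 1437/9550*1/3 = 183/955 = pi_3  (ok)
  551/4775*1/4 + 1286/4775*1/12 + 2609/9550*1/12 + 183/955*1/3 + 1437/9550*1/12 = 1437/9550 = pi_4  (ok)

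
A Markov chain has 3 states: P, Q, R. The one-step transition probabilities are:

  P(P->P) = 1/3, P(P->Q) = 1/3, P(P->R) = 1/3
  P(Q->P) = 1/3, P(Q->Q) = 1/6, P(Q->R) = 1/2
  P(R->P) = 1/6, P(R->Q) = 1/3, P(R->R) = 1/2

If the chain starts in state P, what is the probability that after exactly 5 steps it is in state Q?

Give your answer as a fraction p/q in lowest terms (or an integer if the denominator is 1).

Answer: 1111/3888

Derivation:
Computing P^5 by repeated multiplication:
P^1 =
  P: [1/3, 1/3, 1/3]
  Q: [1/3, 1/6, 1/2]
  R: [1/6, 1/3, 1/2]
P^2 =
  P: [5/18, 5/18, 4/9]
  Q: [1/4, 11/36, 4/9]
  R: [1/4, 5/18, 17/36]
P^3 =
  P: [7/27, 31/108, 49/108]
  Q: [7/27, 61/216, 11/24]
  R: [55/216, 31/108, 11/24]
P^4 =
  P: [167/648, 185/648, 37/81]
  Q: [37/144, 371/1296, 37/81]
  R: [37/144, 185/648, 593/1296]
P^5 =
  P: [125/486, 1111/3888, 1777/3888]
  Q: [125/486, 2221/7776, 395/864]
  R: [1999/7776, 1111/3888, 395/864]

(P^5)[P -> Q] = 1111/3888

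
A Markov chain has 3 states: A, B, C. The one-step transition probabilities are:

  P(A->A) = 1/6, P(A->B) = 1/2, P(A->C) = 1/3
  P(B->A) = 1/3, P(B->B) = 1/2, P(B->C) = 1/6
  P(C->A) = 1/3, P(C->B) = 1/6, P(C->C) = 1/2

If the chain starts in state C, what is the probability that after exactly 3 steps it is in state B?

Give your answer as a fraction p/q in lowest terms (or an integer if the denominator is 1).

Answer: 10/27

Derivation:
Computing P^3 by repeated multiplication:
P^1 =
  A: [1/6, 1/2, 1/3]
  B: [1/3, 1/2, 1/6]
  C: [1/3, 1/6, 1/2]
P^2 =
  A: [11/36, 7/18, 11/36]
  B: [5/18, 4/9, 5/18]
  C: [5/18, 1/3, 7/18]
P^3 =
  A: [61/216, 43/108, 23/72]
  B: [31/108, 11/27, 11/36]
  C: [31/108, 10/27, 37/108]

(P^3)[C -> B] = 10/27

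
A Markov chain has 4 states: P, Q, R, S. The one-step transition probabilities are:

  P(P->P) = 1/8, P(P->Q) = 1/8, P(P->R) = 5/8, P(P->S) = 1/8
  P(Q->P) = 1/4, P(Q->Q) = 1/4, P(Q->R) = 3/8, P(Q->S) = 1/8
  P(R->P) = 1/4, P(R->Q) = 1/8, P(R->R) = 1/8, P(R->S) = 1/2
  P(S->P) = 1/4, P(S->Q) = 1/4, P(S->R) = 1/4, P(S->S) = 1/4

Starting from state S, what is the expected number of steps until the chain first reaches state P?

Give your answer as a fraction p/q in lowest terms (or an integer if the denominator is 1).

Let h_i = expected steps to first reach P from state i.
Boundary: h_P = 0.
First-step equations for the other states:
  h_Q = 1 + 1/4*h_P + 1/4*h_Q + 3/8*h_R + 1/8*h_S
  h_R = 1 + 1/4*h_P + 1/8*h_Q + 1/8*h_R + 1/2*h_S
  h_S = 1 + 1/4*h_P + 1/4*h_Q + 1/4*h_R + 1/4*h_S

Substituting h_P = 0 and rearranging gives the linear system (I - Q) h = 1:
  [3/4, -3/8, -1/8] . (h_Q, h_R, h_S) = 1
  [-1/8, 7/8, -1/2] . (h_Q, h_R, h_S) = 1
  [-1/4, -1/4, 3/4] . (h_Q, h_R, h_S) = 1

Solving yields:
  h_Q = 4
  h_R = 4
  h_S = 4

Starting state is S, so the expected hitting time is h_S = 4.

Answer: 4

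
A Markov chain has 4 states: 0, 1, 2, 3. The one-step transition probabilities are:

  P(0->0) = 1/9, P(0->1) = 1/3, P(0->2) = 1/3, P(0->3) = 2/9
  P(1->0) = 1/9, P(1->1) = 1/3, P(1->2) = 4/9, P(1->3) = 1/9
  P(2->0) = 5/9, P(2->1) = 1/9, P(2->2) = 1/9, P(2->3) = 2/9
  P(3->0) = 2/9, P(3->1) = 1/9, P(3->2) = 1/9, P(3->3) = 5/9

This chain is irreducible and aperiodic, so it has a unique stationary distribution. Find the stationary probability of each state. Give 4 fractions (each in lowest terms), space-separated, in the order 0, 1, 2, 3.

The stationary distribution satisfies pi = pi * P, i.e.:
  pi_0 = 1/9*pi_0 + 1/9*pi_1 + 5/9*pi_2 + 2/9*pi_3
  pi_1 = 1/3*pi_0 + 1/3*pi_1 + 1/9*pi_2 + 1/9*pi_3
  pi_2 = 1/3*pi_0 + 4/9*pi_1 + 1/9*pi_2 + 1/9*pi_3
  pi_3 = 2/9*pi_0 + 1/9*pi_1 + 2/9*pi_2 + 5/9*pi_3
with normalization: pi_0 + pi_1 + pi_2 + pi_3 = 1.

Using the first 3 balance equations plus normalization, the linear system A*pi = b is:
  [-8/9, 1/9, 5/9, 2/9] . pi = 0
  [1/3, -2/3, 1/9, 1/9] . pi = 0
  [1/3, 4/9, -8/9, 1/9] . pi = 0
  [1, 1, 1, 1] . pi = 1

Solving yields:
  pi_0 = 1/4
  pi_1 = 3/14
  pi_2 = 5/21
  pi_3 = 25/84

Verification (pi * P):
  1/4*1/9 + 3/14*1/9 + 5/21*5/9 + 25/84*2/9 = 1/4 = pi_0  (ok)
  1/4*1/3 + 3/14*1/3 + 5/21*1/9 + 25/84*1/9 = 3/14 = pi_1  (ok)
  1/4*1/3 + 3/14*4/9 + 5/21*1/9 + 25/84*1/9 = 5/21 = pi_2  (ok)
  1/4*2/9 + 3/14*1/9 + 5/21*2/9 + 25/84*5/9 = 25/84 = pi_3  (ok)

Answer: 1/4 3/14 5/21 25/84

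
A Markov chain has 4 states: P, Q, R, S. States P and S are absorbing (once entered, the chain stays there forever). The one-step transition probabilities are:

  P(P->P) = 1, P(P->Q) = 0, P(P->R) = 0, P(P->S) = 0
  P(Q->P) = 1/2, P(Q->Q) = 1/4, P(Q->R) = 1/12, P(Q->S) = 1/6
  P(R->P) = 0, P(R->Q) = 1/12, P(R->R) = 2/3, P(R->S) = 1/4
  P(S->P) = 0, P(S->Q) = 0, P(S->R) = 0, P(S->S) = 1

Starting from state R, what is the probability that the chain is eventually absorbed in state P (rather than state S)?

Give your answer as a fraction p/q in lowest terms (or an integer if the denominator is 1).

Answer: 6/35

Derivation:
Let a_i = P(absorbed in P | start in state i).
Boundary conditions: a_P = 1, a_S = 0.
For each transient state i, a_i = sum_j P(i->j) * a_j:
  a_Q = 1/2*a_P + 1/4*a_Q + 1/12*a_R + 1/6*a_S
  a_R = 0*a_P + 1/12*a_Q + 2/3*a_R + 1/4*a_S

Substituting a_P = 1 and a_S = 0, rearrange to (I - Q) a = r where r[i] = P(i -> P):
  [3/4, -1/12] . (a_Q, a_R) = 1/2
  [-1/12, 1/3] . (a_Q, a_R) = 0

Solving yields:
  a_Q = 24/35
  a_R = 6/35

Starting state is R, so the absorption probability is a_R = 6/35.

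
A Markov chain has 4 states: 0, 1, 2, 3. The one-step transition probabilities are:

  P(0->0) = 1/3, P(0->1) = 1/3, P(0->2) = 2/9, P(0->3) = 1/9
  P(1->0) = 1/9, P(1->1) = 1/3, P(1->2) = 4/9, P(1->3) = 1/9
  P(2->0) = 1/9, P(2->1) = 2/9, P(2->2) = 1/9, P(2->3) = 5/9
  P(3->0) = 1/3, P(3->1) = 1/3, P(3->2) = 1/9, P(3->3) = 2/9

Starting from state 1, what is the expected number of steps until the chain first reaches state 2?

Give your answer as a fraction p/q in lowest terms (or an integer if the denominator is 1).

Answer: 168/61

Derivation:
Let h_i = expected steps to first reach 2 from state i.
Boundary: h_2 = 0.
First-step equations for the other states:
  h_0 = 1 + 1/3*h_0 + 1/3*h_1 + 2/9*h_2 + 1/9*h_3
  h_1 = 1 + 1/9*h_0 + 1/3*h_1 + 4/9*h_2 + 1/9*h_3
  h_3 = 1 + 1/3*h_0 + 1/3*h_1 + 1/9*h_2 + 2/9*h_3

Substituting h_2 = 0 and rearranging gives the linear system (I - Q) h = 1:
  [2/3, -1/3, -1/9] . (h_0, h_1, h_3) = 1
  [-1/9, 2/3, -1/9] . (h_0, h_1, h_3) = 1
  [-1/3, -1/3, 7/9] . (h_0, h_1, h_3) = 1

Solving yields:
  h_0 = 216/61
  h_1 = 168/61
  h_3 = 243/61

Starting state is 1, so the expected hitting time is h_1 = 168/61.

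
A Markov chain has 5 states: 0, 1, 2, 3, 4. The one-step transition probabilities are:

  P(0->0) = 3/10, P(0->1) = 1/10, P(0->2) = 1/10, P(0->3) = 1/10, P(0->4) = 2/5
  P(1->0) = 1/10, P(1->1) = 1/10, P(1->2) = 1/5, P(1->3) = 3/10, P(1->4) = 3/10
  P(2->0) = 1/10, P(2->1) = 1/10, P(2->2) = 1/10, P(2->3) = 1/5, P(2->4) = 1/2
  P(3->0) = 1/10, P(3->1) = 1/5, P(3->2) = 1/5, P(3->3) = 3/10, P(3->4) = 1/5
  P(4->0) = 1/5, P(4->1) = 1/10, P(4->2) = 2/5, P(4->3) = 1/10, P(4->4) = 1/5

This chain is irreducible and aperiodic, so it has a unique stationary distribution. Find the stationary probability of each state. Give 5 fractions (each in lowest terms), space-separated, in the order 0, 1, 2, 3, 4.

Answer: 495/3019 357/3019 675/3019 551/3019 941/3019

Derivation:
The stationary distribution satisfies pi = pi * P, i.e.:
  pi_0 = 3/10*pi_0 + 1/10*pi_1 + 1/10*pi_2 + 1/10*pi_3 + 1/5*pi_4
  pi_1 = 1/10*pi_0 + 1/10*pi_1 + 1/10*pi_2 + 1/5*pi_3 + 1/10*pi_4
  pi_2 = 1/10*pi_0 + 1/5*pi_1 + 1/10*pi_2 + 1/5*pi_3 + 2/5*pi_4
  pi_3 = 1/10*pi_0 + 3/10*pi_1 + 1/5*pi_2 + 3/10*pi_3 + 1/10*pi_4
  pi_4 = 2/5*pi_0 + 3/10*pi_1 + 1/2*pi_2 + 1/5*pi_3 + 1/5*pi_4
with normalization: pi_0 + pi_1 + pi_2 + pi_3 + pi_4 = 1.

Using the first 4 balance equations plus normalization, the linear system A*pi = b is:
  [-7/10, 1/10, 1/10, 1/10, 1/5] . pi = 0
  [1/10, -9/10, 1/10, 1/5, 1/10] . pi = 0
  [1/10, 1/5, -9/10, 1/5, 2/5] . pi = 0
  [1/10, 3/10, 1/5, -7/10, 1/10] . pi = 0
  [1, 1, 1, 1, 1] . pi = 1

Solving yields:
  pi_0 = 495/3019
  pi_1 = 357/3019
  pi_2 = 675/3019
  pi_3 = 551/3019
  pi_4 = 941/3019

Verification (pi * P):
  495/3019*3/10 + 357/3019*1/10 + 675/3019*1/10 + 551/3019*1/10 + 941/3019*1/5 = 495/3019 = pi_0  (ok)
  495/3019*1/10 + 357/3019*1/10 + 675/3019*1/10 + 551/3019*1/5 + 941/3019*1/10 = 357/3019 = pi_1  (ok)
  495/3019*1/10 + 357/3019*1/5 + 675/3019*1/10 + 551/3019*1/5 + 941/3019*2/5 = 675/3019 = pi_2  (ok)
  495/3019*1/10 + 357/3019*3/10 + 675/3019*1/5 + 551/3019*3/10 + 941/3019*1/10 = 551/3019 = pi_3  (ok)
  495/3019*2/5 + 357/3019*3/10 + 675/3019*1/2 + 551/3019*1/5 + 941/3019*1/5 = 941/3019 = pi_4  (ok)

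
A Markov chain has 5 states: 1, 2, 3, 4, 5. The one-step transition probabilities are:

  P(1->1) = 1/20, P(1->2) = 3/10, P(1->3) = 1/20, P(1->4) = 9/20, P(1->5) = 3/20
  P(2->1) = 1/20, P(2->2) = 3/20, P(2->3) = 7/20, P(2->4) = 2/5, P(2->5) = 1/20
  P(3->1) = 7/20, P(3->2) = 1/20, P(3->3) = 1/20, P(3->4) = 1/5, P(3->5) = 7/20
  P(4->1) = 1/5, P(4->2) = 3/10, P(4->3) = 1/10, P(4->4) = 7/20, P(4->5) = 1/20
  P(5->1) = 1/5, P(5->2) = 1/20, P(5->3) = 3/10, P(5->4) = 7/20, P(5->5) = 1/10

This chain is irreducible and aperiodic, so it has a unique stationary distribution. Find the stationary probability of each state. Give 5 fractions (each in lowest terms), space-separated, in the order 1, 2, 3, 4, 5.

Answer: 8977/53321 10687/53321 8416/53321 18832/53321 6409/53321

Derivation:
The stationary distribution satisfies pi = pi * P, i.e.:
  pi_1 = 1/20*pi_1 + 1/20*pi_2 + 7/20*pi_3 + 1/5*pi_4 + 1/5*pi_5
  pi_2 = 3/10*pi_1 + 3/20*pi_2 + 1/20*pi_3 + 3/10*pi_4 + 1/20*pi_5
  pi_3 = 1/20*pi_1 + 7/20*pi_2 + 1/20*pi_3 + 1/10*pi_4 + 3/10*pi_5
  pi_4 = 9/20*pi_1 + 2/5*pi_2 + 1/5*pi_3 + 7/20*pi_4 + 7/20*pi_5
  pi_5 = 3/20*pi_1 + 1/20*pi_2 + 7/20*pi_3 + 1/20*pi_4 + 1/10*pi_5
with normalization: pi_1 + pi_2 + pi_3 + pi_4 + pi_5 = 1.

Using the first 4 balance equations plus normalization, the linear system A*pi = b is:
  [-19/20, 1/20, 7/20, 1/5, 1/5] . pi = 0
  [3/10, -17/20, 1/20, 3/10, 1/20] . pi = 0
  [1/20, 7/20, -19/20, 1/10, 3/10] . pi = 0
  [9/20, 2/5, 1/5, -13/20, 7/20] . pi = 0
  [1, 1, 1, 1, 1] . pi = 1

Solving yields:
  pi_1 = 8977/53321
  pi_2 = 10687/53321
  pi_3 = 8416/53321
  pi_4 = 18832/53321
  pi_5 = 6409/53321

Verification (pi * P):
  8977/53321*1/20 + 10687/53321*1/20 + 8416/53321*7/20 + 18832/53321*1/5 + 6409/53321*1/5 = 8977/53321 = pi_1  (ok)
  8977/53321*3/10 + 10687/53321*3/20 + 8416/53321*1/20 + 18832/53321*3/10 + 6409/53321*1/20 = 10687/53321 = pi_2  (ok)
  8977/53321*1/20 + 10687/53321*7/20 + 8416/53321*1/20 + 18832/53321*1/10 + 6409/53321*3/10 = 8416/53321 = pi_3  (ok)
  8977/53321*9/20 + 10687/53321*2/5 + 8416/53321*1/5 + 18832/53321*7/20 + 6409/53321*7/20 = 18832/53321 = pi_4  (ok)
  8977/53321*3/20 + 10687/53321*1/20 + 8416/53321*7/20 + 18832/53321*1/20 + 6409/53321*1/10 = 6409/53321 = pi_5  (ok)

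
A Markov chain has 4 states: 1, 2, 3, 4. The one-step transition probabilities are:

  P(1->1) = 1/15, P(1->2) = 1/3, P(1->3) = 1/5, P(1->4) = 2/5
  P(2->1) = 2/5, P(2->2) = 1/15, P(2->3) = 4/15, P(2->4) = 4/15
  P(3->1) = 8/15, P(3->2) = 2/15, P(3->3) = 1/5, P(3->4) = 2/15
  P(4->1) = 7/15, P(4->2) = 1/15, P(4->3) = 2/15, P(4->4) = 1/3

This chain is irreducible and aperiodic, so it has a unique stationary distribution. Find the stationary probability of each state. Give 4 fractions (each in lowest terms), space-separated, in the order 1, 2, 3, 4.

The stationary distribution satisfies pi = pi * P, i.e.:
  pi_1 = 1/15*pi_1 + 2/5*pi_2 + 8/15*pi_3 + 7/15*pi_4
  pi_2 = 1/3*pi_1 + 1/15*pi_2 + 2/15*pi_3 + 1/15*pi_4
  pi_3 = 1/5*pi_1 + 4/15*pi_2 + 1/5*pi_3 + 2/15*pi_4
  pi_4 = 2/5*pi_1 + 4/15*pi_2 + 2/15*pi_3 + 1/3*pi_4
with normalization: pi_1 + pi_2 + pi_3 + pi_4 = 1.

Using the first 3 balance equations plus normalization, the linear system A*pi = b is:
  [-14/15, 2/5, 8/15, 7/15] . pi = 0
  [1/3, -14/15, 2/15, 1/15] . pi = 0
  [1/5, 4/15, -4/5, 2/15] . pi = 0
  [1, 1, 1, 1] . pi = 1

Solving yields:
  pi_1 = 736/2201
  pi_2 = 371/2201
  pi_3 = 420/2201
  pi_4 = 674/2201

Verification (pi * P):
  736/2201*1/15 + 371/2201*2/5 + 420/2201*8/15 + 674/2201*7/15 = 736/2201 = pi_1  (ok)
  736/2201*1/3 + 371/2201*1/15 + 420/2201*2/15 + 674/2201*1/15 = 371/2201 = pi_2  (ok)
  736/2201*1/5 + 371/2201*4/15 + 420/2201*1/5 + 674/2201*2/15 = 420/2201 = pi_3  (ok)
  736/2201*2/5 + 371/2201*4/15 + 420/2201*2/15 + 674/2201*1/3 = 674/2201 = pi_4  (ok)

Answer: 736/2201 371/2201 420/2201 674/2201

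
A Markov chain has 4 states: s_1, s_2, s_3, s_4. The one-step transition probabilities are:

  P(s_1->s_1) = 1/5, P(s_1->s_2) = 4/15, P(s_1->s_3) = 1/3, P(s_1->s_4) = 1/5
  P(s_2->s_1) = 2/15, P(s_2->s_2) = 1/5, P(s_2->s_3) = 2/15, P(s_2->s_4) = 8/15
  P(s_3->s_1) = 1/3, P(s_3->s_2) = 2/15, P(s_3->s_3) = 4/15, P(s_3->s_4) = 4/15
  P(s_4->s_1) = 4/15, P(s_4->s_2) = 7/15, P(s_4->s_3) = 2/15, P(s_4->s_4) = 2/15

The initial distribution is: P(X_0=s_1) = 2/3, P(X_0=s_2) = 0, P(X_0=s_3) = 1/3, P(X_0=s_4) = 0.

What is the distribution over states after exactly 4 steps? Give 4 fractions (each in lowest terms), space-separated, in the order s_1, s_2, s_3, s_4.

Propagating the distribution step by step (d_{t+1} = d_t * P):
d_0 = (s_1=2/3, s_2=0, s_3=1/3, s_4=0)
  d_1[s_1] = 2/3*1/5 + 0*2/15 + 1/3*1/3 + 0*4/15 = 11/45
  d_1[s_2] = 2/3*4/15 + 0*1/5 + 1/3*2/15 + 0*7/15 = 2/9
  d_1[s_3] = 2/3*1/3 + 0*2/15 + 1/3*4/15 + 0*2/15 = 14/45
  d_1[s_4] = 2/3*1/5 + 0*8/15 + 1/3*4/15 + 0*2/15 = 2/9
d_1 = (s_1=11/45, s_2=2/9, s_3=14/45, s_4=2/9)
  d_2[s_1] = 11/45*1/5 + 2/9*2/15 + 14/45*1/3 + 2/9*4/15 = 163/675
  d_2[s_2] = 11/45*4/15 + 2/9*1/5 + 14/45*2/15 + 2/9*7/15 = 172/675
  d_2[s_3] = 11/45*1/3 + 2/9*2/15 + 14/45*4/15 + 2/9*2/15 = 151/675
  d_2[s_4] = 11/45*1/5 + 2/9*8/15 + 14/45*4/15 + 2/9*2/15 = 7/25
d_2 = (s_1=163/675, s_2=172/675, s_3=151/675, s_4=7/25)
  d_3[s_1] = 163/675*1/5 + 172/675*2/15 + 151/675*1/3 + 7/25*4/15 = 2344/10125
  d_3[s_2] = 163/675*4/15 + 172/675*1/5 + 151/675*2/15 + 7/25*7/15 = 931/3375
  d_3[s_3] = 163/675*1/3 + 172/675*2/15 + 151/675*4/15 + 7/25*2/15 = 2141/10125
  d_3[s_4] = 163/675*1/5 + 172/675*8/15 + 151/675*4/15 + 7/25*2/15 = 949/3375
d_3 = (s_1=2344/10125, s_2=931/3375, s_3=2141/10125, s_4=949/3375)
  d_4[s_1] = 2344/10125*1/5 + 931/3375*2/15 + 2141/10125*1/3 + 949/3375*4/15 = 34711/151875
  d_4[s_2] = 2344/10125*4/15 + 931/3375*1/5 + 2141/10125*2/15 + 949/3375*7/15 = 41966/151875
  d_4[s_3] = 2344/10125*1/3 + 931/3375*2/15 + 2141/10125*4/15 + 949/3375*2/15 = 31564/151875
  d_4[s_4] = 2344/10125*1/5 + 931/3375*8/15 + 2141/10125*4/15 + 949/3375*2/15 = 43634/151875
d_4 = (s_1=34711/151875, s_2=41966/151875, s_3=31564/151875, s_4=43634/151875)

Answer: 34711/151875 41966/151875 31564/151875 43634/151875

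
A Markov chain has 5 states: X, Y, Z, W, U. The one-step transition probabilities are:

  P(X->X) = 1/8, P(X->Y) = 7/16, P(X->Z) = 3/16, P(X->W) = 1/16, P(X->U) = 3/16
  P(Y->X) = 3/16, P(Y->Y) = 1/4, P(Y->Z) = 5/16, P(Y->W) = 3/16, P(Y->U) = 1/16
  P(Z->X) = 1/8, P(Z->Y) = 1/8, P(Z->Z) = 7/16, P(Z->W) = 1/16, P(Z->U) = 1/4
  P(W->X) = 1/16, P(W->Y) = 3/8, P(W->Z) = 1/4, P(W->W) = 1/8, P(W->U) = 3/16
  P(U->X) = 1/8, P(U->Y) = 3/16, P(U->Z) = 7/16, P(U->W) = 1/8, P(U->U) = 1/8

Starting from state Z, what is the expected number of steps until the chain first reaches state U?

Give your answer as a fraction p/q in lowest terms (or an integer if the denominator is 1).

Let h_i = expected steps to first reach U from state i.
Boundary: h_U = 0.
First-step equations for the other states:
  h_X = 1 + 1/8*h_X + 7/16*h_Y + 3/16*h_Z + 1/16*h_W + 3/16*h_U
  h_Y = 1 + 3/16*h_X + 1/4*h_Y + 5/16*h_Z + 3/16*h_W + 1/16*h_U
  h_Z = 1 + 1/8*h_X + 1/8*h_Y + 7/16*h_Z + 1/16*h_W + 1/4*h_U
  h_W = 1 + 1/16*h_X + 3/8*h_Y + 1/4*h_Z + 1/8*h_W + 3/16*h_U

Substituting h_U = 0 and rearranging gives the linear system (I - Q) h = 1:
  [7/8, -7/16, -3/16, -1/16] . (h_X, h_Y, h_Z, h_W) = 1
  [-3/16, 3/4, -5/16, -3/16] . (h_X, h_Y, h_Z, h_W) = 1
  [-1/8, -1/8, 9/16, -1/16] . (h_X, h_Y, h_Z, h_W) = 1
  [-1/16, -3/8, -1/4, 7/8] . (h_X, h_Y, h_Z, h_W) = 1

Solving yields:
  h_X = 28832/4939
  h_Y = 31456/4939
  h_Z = 25336/4939
  h_W = 2584/449

Starting state is Z, so the expected hitting time is h_Z = 25336/4939.

Answer: 25336/4939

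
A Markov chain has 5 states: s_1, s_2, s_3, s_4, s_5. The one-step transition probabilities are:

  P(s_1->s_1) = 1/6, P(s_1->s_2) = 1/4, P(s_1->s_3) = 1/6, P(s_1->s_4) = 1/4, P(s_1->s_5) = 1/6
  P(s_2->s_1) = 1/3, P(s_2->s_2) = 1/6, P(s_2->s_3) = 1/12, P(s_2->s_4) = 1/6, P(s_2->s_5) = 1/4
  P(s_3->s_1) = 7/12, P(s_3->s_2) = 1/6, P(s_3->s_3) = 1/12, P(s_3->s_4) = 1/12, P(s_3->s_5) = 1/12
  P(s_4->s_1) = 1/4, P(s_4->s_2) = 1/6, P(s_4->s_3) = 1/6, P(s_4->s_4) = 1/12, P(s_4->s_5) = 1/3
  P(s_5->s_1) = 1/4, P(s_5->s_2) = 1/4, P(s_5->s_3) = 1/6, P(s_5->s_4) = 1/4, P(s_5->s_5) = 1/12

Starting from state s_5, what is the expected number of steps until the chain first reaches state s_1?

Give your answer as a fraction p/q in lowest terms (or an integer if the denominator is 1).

Answer: 14046/4399

Derivation:
Let h_i = expected steps to first reach s_1 from state i.
Boundary: h_s_1 = 0.
First-step equations for the other states:
  h_s_2 = 1 + 1/3*h_s_1 + 1/6*h_s_2 + 1/12*h_s_3 + 1/6*h_s_4 + 1/4*h_s_5
  h_s_3 = 1 + 7/12*h_s_1 + 1/6*h_s_2 + 1/12*h_s_3 + 1/12*h_s_4 + 1/12*h_s_5
  h_s_4 = 1 + 1/4*h_s_1 + 1/6*h_s_2 + 1/6*h_s_3 + 1/12*h_s_4 + 1/3*h_s_5
  h_s_5 = 1 + 1/4*h_s_1 + 1/4*h_s_2 + 1/6*h_s_3 + 1/4*h_s_4 + 1/12*h_s_5

Substituting h_s_1 = 0 and rearranging gives the linear system (I - Q) h = 1:
  [5/6, -1/12, -1/6, -1/4] . (h_s_2, h_s_3, h_s_4, h_s_5) = 1
  [-1/6, 11/12, -1/12, -1/12] . (h_s_2, h_s_3, h_s_4, h_s_5) = 1
  [-1/6, -1/6, 11/12, -1/3] . (h_s_2, h_s_3, h_s_4, h_s_5) = 1
  [-1/4, -1/6, -1/4, 11/12] . (h_s_2, h_s_3, h_s_4, h_s_5) = 1

Solving yields:
  h_s_2 = 13290/4399
  h_s_3 = 9774/4399
  h_s_4 = 14100/4399
  h_s_5 = 14046/4399

Starting state is s_5, so the expected hitting time is h_s_5 = 14046/4399.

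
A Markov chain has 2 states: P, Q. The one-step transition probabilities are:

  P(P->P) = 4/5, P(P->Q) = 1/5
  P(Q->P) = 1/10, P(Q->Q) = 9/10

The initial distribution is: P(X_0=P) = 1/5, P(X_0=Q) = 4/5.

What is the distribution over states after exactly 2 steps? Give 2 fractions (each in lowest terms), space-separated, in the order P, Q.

Answer: 67/250 183/250

Derivation:
Propagating the distribution step by step (d_{t+1} = d_t * P):
d_0 = (P=1/5, Q=4/5)
  d_1[P] = 1/5*4/5 + 4/5*1/10 = 6/25
  d_1[Q] = 1/5*1/5 + 4/5*9/10 = 19/25
d_1 = (P=6/25, Q=19/25)
  d_2[P] = 6/25*4/5 + 19/25*1/10 = 67/250
  d_2[Q] = 6/25*1/5 + 19/25*9/10 = 183/250
d_2 = (P=67/250, Q=183/250)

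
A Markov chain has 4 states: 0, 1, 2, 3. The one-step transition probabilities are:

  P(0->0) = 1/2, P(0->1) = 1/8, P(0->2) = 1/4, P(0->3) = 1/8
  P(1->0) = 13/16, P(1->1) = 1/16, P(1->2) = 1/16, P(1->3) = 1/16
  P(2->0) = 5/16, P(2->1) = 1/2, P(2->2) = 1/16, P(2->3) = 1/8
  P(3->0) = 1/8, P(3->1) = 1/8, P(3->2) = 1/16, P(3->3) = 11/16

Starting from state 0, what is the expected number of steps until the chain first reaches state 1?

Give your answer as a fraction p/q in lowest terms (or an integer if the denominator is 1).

Let h_i = expected steps to first reach 1 from state i.
Boundary: h_1 = 0.
First-step equations for the other states:
  h_0 = 1 + 1/2*h_0 + 1/8*h_1 + 1/4*h_2 + 1/8*h_3
  h_2 = 1 + 5/16*h_0 + 1/2*h_1 + 1/16*h_2 + 1/8*h_3
  h_3 = 1 + 1/8*h_0 + 1/8*h_1 + 1/16*h_2 + 11/16*h_3

Substituting h_1 = 0 and rearranging gives the linear system (I - Q) h = 1:
  [1/2, -1/4, -1/8] . (h_0, h_2, h_3) = 1
  [-5/16, 15/16, -1/8] . (h_0, h_2, h_3) = 1
  [-1/8, -1/16, 5/16] . (h_0, h_2, h_3) = 1

Solving yields:
  h_0 = 1064/199
  h_2 = 728/199
  h_3 = 1208/199

Starting state is 0, so the expected hitting time is h_0 = 1064/199.

Answer: 1064/199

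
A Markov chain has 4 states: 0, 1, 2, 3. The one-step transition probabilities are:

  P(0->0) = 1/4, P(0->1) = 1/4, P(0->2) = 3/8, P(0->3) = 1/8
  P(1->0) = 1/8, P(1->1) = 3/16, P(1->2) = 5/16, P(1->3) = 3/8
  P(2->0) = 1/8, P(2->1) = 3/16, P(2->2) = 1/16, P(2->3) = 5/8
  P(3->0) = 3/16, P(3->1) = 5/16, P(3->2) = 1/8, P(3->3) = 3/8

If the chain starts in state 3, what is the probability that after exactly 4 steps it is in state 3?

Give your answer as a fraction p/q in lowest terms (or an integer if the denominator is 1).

Computing P^4 by repeated multiplication:
P^1 =
  0: [1/4, 1/4, 3/8, 1/8]
  1: [1/8, 3/16, 5/16, 3/8]
  2: [1/8, 3/16, 1/16, 5/8]
  3: [3/16, 5/16, 1/8, 3/8]
P^2 =
  0: [21/128, 7/32, 27/128, 13/32]
  1: [21/128, 31/128, 11/64, 27/64]
  2: [23/128, 35/128, 3/16, 23/64]
  3: [11/64, 63/256, 57/256, 23/64]
P^3 =
  0: [175/1024, 509/2048, 397/2048, 99/256]
  1: [11/64, 513/2048, 411/2048, 193/512]
  2: [87/512, 499/2048, 429/2048, 193/512]
  3: [173/1024, 249/1024, 205/1024, 397/1024]
P^4 =
  0: [1397/8192, 4039/16384, 3313/16384, 3119/8192]
  1: [1393/8192, 1005/4096, 829/4096, 3131/8192]
  2: [1391/8192, 2009/8192, 1639/8192, 3153/8192]
  3: [2791/16384, 4039/16384, 1641/8192, 49/128]

(P^4)[3 -> 3] = 49/128

Answer: 49/128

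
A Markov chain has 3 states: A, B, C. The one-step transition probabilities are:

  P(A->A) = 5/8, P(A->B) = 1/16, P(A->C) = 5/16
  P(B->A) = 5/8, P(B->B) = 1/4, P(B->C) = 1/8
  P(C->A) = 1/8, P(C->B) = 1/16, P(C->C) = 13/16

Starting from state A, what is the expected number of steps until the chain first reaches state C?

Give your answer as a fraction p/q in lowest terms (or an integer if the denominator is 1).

Answer: 104/31

Derivation:
Let h_i = expected steps to first reach C from state i.
Boundary: h_C = 0.
First-step equations for the other states:
  h_A = 1 + 5/8*h_A + 1/16*h_B + 5/16*h_C
  h_B = 1 + 5/8*h_A + 1/4*h_B + 1/8*h_C

Substituting h_C = 0 and rearranging gives the linear system (I - Q) h = 1:
  [3/8, -1/16] . (h_A, h_B) = 1
  [-5/8, 3/4] . (h_A, h_B) = 1

Solving yields:
  h_A = 104/31
  h_B = 128/31

Starting state is A, so the expected hitting time is h_A = 104/31.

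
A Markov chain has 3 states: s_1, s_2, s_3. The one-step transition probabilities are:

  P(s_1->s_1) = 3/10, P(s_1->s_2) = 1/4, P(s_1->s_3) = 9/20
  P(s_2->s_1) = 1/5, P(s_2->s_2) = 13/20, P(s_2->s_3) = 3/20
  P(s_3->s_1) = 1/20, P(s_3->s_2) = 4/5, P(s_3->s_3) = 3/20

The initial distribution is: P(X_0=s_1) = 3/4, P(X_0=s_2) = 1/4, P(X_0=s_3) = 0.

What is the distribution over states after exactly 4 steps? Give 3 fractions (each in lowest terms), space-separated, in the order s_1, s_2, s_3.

Answer: 30083/160000 97169/160000 8187/40000

Derivation:
Propagating the distribution step by step (d_{t+1} = d_t * P):
d_0 = (s_1=3/4, s_2=1/4, s_3=0)
  d_1[s_1] = 3/4*3/10 + 1/4*1/5 + 0*1/20 = 11/40
  d_1[s_2] = 3/4*1/4 + 1/4*13/20 + 0*4/5 = 7/20
  d_1[s_3] = 3/4*9/20 + 1/4*3/20 + 0*3/20 = 3/8
d_1 = (s_1=11/40, s_2=7/20, s_3=3/8)
  d_2[s_1] = 11/40*3/10 + 7/20*1/5 + 3/8*1/20 = 137/800
  d_2[s_2] = 11/40*1/4 + 7/20*13/20 + 3/8*4/5 = 477/800
  d_2[s_3] = 11/40*9/20 + 7/20*3/20 + 3/8*3/20 = 93/400
d_2 = (s_1=137/800, s_2=477/800, s_3=93/400)
  d_3[s_1] = 137/800*3/10 + 477/800*1/5 + 93/400*1/20 = 729/4000
  d_3[s_2] = 137/800*1/4 + 477/800*13/20 + 93/400*4/5 = 4931/8000
  d_3[s_3] = 137/800*9/20 + 477/800*3/20 + 93/400*3/20 = 1611/8000
d_3 = (s_1=729/4000, s_2=4931/8000, s_3=1611/8000)
  d_4[s_1] = 729/4000*3/10 + 4931/8000*1/5 + 1611/8000*1/20 = 30083/160000
  d_4[s_2] = 729/4000*1/4 + 4931/8000*13/20 + 1611/8000*4/5 = 97169/160000
  d_4[s_3] = 729/4000*9/20 + 4931/8000*3/20 + 1611/8000*3/20 = 8187/40000
d_4 = (s_1=30083/160000, s_2=97169/160000, s_3=8187/40000)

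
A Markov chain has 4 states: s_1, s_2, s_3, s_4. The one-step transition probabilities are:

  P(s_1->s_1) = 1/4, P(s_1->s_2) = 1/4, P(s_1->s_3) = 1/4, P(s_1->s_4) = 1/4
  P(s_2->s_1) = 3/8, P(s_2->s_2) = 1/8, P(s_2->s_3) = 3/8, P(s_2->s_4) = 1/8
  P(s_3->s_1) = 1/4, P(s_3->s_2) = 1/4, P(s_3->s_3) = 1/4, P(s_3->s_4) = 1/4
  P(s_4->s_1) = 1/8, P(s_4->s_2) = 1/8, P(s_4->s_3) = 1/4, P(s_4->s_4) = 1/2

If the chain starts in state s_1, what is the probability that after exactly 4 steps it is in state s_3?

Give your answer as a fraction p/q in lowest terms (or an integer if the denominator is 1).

Answer: 561/2048

Derivation:
Computing P^4 by repeated multiplication:
P^1 =
  s_1: [1/4, 1/4, 1/4, 1/4]
  s_2: [3/8, 1/8, 3/8, 1/8]
  s_3: [1/4, 1/4, 1/4, 1/4]
  s_4: [1/8, 1/8, 1/4, 1/2]
P^2 =
  s_1: [1/4, 3/16, 9/32, 9/32]
  s_2: [1/4, 7/32, 17/64, 17/64]
  s_3: [1/4, 3/16, 9/32, 9/32]
  s_4: [13/64, 11/64, 17/64, 23/64]
P^3 =
  s_1: [61/256, 49/256, 35/128, 19/64]
  s_2: [125/512, 97/512, 71/256, 37/128]
  s_3: [61/256, 49/256, 35/128, 19/64]
  s_4: [29/128, 47/256, 139/512, 163/512]
P^4 =
  s_1: [485/2048, 387/2048, 561/2048, 615/2048]
  s_2: [973/4096, 779/4096, 1121/4096, 1223/4096]
  s_3: [485/2048, 387/2048, 561/2048, 615/2048]
  s_4: [955/4096, 767/4096, 559/2048, 157/512]

(P^4)[s_1 -> s_3] = 561/2048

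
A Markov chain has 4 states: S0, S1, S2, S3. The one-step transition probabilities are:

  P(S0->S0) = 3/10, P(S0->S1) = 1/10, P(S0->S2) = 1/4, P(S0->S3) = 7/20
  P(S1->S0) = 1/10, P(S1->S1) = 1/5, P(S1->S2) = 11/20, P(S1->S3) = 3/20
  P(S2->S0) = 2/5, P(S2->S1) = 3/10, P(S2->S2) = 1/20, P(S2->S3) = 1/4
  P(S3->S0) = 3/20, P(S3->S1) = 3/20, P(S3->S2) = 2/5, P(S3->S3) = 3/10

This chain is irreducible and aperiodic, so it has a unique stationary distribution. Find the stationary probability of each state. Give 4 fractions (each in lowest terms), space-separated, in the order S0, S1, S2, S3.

The stationary distribution satisfies pi = pi * P, i.e.:
  pi_S0 = 3/10*pi_S0 + 1/10*pi_S1 + 2/5*pi_S2 + 3/20*pi_S3
  pi_S1 = 1/10*pi_S0 + 1/5*pi_S1 + 3/10*pi_S2 + 3/20*pi_S3
  pi_S2 = 1/4*pi_S0 + 11/20*pi_S1 + 1/20*pi_S2 + 2/5*pi_S3
  pi_S3 = 7/20*pi_S0 + 3/20*pi_S1 + 1/4*pi_S2 + 3/10*pi_S3
with normalization: pi_S0 + pi_S1 + pi_S2 + pi_S3 = 1.

Using the first 3 balance equations plus normalization, the linear system A*pi = b is:
  [-7/10, 1/10, 2/5, 3/20] . pi = 0
  [1/10, -4/5, 3/10, 3/20] . pi = 0
  [1/4, 11/20, -19/20, 2/5] . pi = 0
  [1, 1, 1, 1] . pi = 1

Solving yields:
  pi_S0 = 553/2208
  pi_S1 = 841/4416
  pi_S2 = 1279/4416
  pi_S3 = 595/2208

Verification (pi * P):
  553/2208*3/10 + 841/4416*1/10 + 1279/4416*2/5 + 595/2208*3/20 = 553/2208 = pi_S0  (ok)
  553/2208*1/10 + 841/4416*1/5 + 1279/4416*3/10 + 595/2208*3/20 = 841/4416 = pi_S1  (ok)
  553/2208*1/4 + 841/4416*11/20 + 1279/4416*1/20 + 595/2208*2/5 = 1279/4416 = pi_S2  (ok)
  553/2208*7/20 + 841/4416*3/20 + 1279/4416*1/4 + 595/2208*3/10 = 595/2208 = pi_S3  (ok)

Answer: 553/2208 841/4416 1279/4416 595/2208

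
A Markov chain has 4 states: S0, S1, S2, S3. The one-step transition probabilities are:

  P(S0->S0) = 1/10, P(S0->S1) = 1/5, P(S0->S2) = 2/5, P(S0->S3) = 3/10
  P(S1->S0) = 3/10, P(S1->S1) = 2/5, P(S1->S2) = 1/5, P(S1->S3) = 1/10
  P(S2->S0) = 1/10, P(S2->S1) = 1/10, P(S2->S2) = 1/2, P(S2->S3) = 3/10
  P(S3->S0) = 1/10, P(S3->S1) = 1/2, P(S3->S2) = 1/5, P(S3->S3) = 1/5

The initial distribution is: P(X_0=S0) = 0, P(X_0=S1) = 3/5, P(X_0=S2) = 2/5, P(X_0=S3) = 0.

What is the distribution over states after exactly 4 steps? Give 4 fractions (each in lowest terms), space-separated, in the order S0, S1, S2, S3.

Propagating the distribution step by step (d_{t+1} = d_t * P):
d_0 = (S0=0, S1=3/5, S2=2/5, S3=0)
  d_1[S0] = 0*1/10 + 3/5*3/10 + 2/5*1/10 + 0*1/10 = 11/50
  d_1[S1] = 0*1/5 + 3/5*2/5 + 2/5*1/10 + 0*1/2 = 7/25
  d_1[S2] = 0*2/5 + 3/5*1/5 + 2/5*1/2 + 0*1/5 = 8/25
  d_1[S3] = 0*3/10 + 3/5*1/10 + 2/5*3/10 + 0*1/5 = 9/50
d_1 = (S0=11/50, S1=7/25, S2=8/25, S3=9/50)
  d_2[S0] = 11/50*1/10 + 7/25*3/10 + 8/25*1/10 + 9/50*1/10 = 39/250
  d_2[S1] = 11/50*1/5 + 7/25*2/5 + 8/25*1/10 + 9/50*1/2 = 139/500
  d_2[S2] = 11/50*2/5 + 7/25*1/5 + 8/25*1/2 + 9/50*1/5 = 17/50
  d_2[S3] = 11/50*3/10 + 7/25*1/10 + 8/25*3/10 + 9/50*1/5 = 113/500
d_2 = (S0=39/250, S1=139/500, S2=17/50, S3=113/500)
  d_3[S0] = 39/250*1/10 + 139/500*3/10 + 17/50*1/10 + 113/500*1/10 = 389/2500
  d_3[S1] = 39/250*1/5 + 139/500*2/5 + 17/50*1/10 + 113/500*1/2 = 1447/5000
  d_3[S2] = 39/250*2/5 + 139/500*1/5 + 17/50*1/2 + 113/500*1/5 = 833/2500
  d_3[S3] = 39/250*3/10 + 139/500*1/10 + 17/50*3/10 + 113/500*1/5 = 1109/5000
d_3 = (S0=389/2500, S1=1447/5000, S2=833/2500, S3=1109/5000)
  d_4[S0] = 389/2500*1/10 + 1447/5000*3/10 + 833/2500*1/10 + 1109/5000*1/10 = 3947/25000
  d_4[S1] = 389/2500*1/5 + 1447/5000*2/5 + 833/2500*1/10 + 1109/5000*1/2 = 2911/10000
  d_4[S2] = 389/2500*2/5 + 1447/5000*1/5 + 833/2500*1/2 + 1109/5000*1/5 = 8277/25000
  d_4[S3] = 389/2500*3/10 + 1447/5000*1/10 + 833/2500*3/10 + 1109/5000*1/5 = 10997/50000
d_4 = (S0=3947/25000, S1=2911/10000, S2=8277/25000, S3=10997/50000)

Answer: 3947/25000 2911/10000 8277/25000 10997/50000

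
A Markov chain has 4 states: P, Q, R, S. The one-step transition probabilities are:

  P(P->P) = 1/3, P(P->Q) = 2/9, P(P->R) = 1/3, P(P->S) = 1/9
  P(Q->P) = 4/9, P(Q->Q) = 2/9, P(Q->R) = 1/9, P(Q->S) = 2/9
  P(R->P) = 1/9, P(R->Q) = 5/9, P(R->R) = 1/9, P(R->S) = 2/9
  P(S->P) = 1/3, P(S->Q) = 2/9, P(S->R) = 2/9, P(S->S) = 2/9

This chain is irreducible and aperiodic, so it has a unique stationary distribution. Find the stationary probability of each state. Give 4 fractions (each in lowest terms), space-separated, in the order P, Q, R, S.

Answer: 91/284 247/852 173/852 53/284

Derivation:
The stationary distribution satisfies pi = pi * P, i.e.:
  pi_P = 1/3*pi_P + 4/9*pi_Q + 1/9*pi_R + 1/3*pi_S
  pi_Q = 2/9*pi_P + 2/9*pi_Q + 5/9*pi_R + 2/9*pi_S
  pi_R = 1/3*pi_P + 1/9*pi_Q + 1/9*pi_R + 2/9*pi_S
  pi_S = 1/9*pi_P + 2/9*pi_Q + 2/9*pi_R + 2/9*pi_S
with normalization: pi_P + pi_Q + pi_R + pi_S = 1.

Using the first 3 balance equations plus normalization, the linear system A*pi = b is:
  [-2/3, 4/9, 1/9, 1/3] . pi = 0
  [2/9, -7/9, 5/9, 2/9] . pi = 0
  [1/3, 1/9, -8/9, 2/9] . pi = 0
  [1, 1, 1, 1] . pi = 1

Solving yields:
  pi_P = 91/284
  pi_Q = 247/852
  pi_R = 173/852
  pi_S = 53/284

Verification (pi * P):
  91/284*1/3 + 247/852*4/9 + 173/852*1/9 + 53/284*1/3 = 91/284 = pi_P  (ok)
  91/284*2/9 + 247/852*2/9 + 173/852*5/9 + 53/284*2/9 = 247/852 = pi_Q  (ok)
  91/284*1/3 + 247/852*1/9 + 173/852*1/9 + 53/284*2/9 = 173/852 = pi_R  (ok)
  91/284*1/9 + 247/852*2/9 + 173/852*2/9 + 53/284*2/9 = 53/284 = pi_S  (ok)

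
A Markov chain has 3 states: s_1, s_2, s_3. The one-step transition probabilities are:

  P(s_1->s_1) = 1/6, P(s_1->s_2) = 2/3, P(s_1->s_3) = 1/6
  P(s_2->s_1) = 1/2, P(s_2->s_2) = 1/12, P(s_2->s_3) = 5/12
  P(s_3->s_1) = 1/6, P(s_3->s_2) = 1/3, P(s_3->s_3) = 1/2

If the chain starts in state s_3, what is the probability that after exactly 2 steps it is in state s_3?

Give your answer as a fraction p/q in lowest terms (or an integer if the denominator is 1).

Computing P^2 by repeated multiplication:
P^1 =
  s_1: [1/6, 2/3, 1/6]
  s_2: [1/2, 1/12, 5/12]
  s_3: [1/6, 1/3, 1/2]
P^2 =
  s_1: [7/18, 2/9, 7/18]
  s_2: [7/36, 23/48, 47/144]
  s_3: [5/18, 11/36, 5/12]

(P^2)[s_3 -> s_3] = 5/12

Answer: 5/12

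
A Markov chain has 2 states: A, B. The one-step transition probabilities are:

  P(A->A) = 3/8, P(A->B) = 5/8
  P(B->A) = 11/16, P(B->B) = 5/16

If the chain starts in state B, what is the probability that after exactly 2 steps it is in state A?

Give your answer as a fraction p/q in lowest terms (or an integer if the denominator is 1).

Answer: 121/256

Derivation:
Computing P^2 by repeated multiplication:
P^1 =
  A: [3/8, 5/8]
  B: [11/16, 5/16]
P^2 =
  A: [73/128, 55/128]
  B: [121/256, 135/256]

(P^2)[B -> A] = 121/256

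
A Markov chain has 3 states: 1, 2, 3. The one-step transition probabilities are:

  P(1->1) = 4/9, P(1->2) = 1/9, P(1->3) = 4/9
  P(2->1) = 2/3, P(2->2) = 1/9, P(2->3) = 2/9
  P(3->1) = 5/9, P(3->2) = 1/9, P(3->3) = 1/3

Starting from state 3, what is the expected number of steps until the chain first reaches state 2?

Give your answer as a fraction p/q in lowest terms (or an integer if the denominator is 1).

Answer: 9

Derivation:
Let h_i = expected steps to first reach 2 from state i.
Boundary: h_2 = 0.
First-step equations for the other states:
  h_1 = 1 + 4/9*h_1 + 1/9*h_2 + 4/9*h_3
  h_3 = 1 + 5/9*h_1 + 1/9*h_2 + 1/3*h_3

Substituting h_2 = 0 and rearranging gives the linear system (I - Q) h = 1:
  [5/9, -4/9] . (h_1, h_3) = 1
  [-5/9, 2/3] . (h_1, h_3) = 1

Solving yields:
  h_1 = 9
  h_3 = 9

Starting state is 3, so the expected hitting time is h_3 = 9.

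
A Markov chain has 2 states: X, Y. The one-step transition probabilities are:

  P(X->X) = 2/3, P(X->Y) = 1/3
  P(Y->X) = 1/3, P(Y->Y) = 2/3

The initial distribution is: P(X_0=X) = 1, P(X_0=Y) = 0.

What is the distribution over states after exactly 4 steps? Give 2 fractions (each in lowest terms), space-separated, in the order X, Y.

Answer: 41/81 40/81

Derivation:
Propagating the distribution step by step (d_{t+1} = d_t * P):
d_0 = (X=1, Y=0)
  d_1[X] = 1*2/3 + 0*1/3 = 2/3
  d_1[Y] = 1*1/3 + 0*2/3 = 1/3
d_1 = (X=2/3, Y=1/3)
  d_2[X] = 2/3*2/3 + 1/3*1/3 = 5/9
  d_2[Y] = 2/3*1/3 + 1/3*2/3 = 4/9
d_2 = (X=5/9, Y=4/9)
  d_3[X] = 5/9*2/3 + 4/9*1/3 = 14/27
  d_3[Y] = 5/9*1/3 + 4/9*2/3 = 13/27
d_3 = (X=14/27, Y=13/27)
  d_4[X] = 14/27*2/3 + 13/27*1/3 = 41/81
  d_4[Y] = 14/27*1/3 + 13/27*2/3 = 40/81
d_4 = (X=41/81, Y=40/81)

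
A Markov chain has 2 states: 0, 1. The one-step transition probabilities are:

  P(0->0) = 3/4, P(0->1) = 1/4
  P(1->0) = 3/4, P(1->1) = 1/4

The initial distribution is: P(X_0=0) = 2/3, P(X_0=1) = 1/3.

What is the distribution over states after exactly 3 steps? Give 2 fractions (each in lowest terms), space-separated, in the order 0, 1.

Propagating the distribution step by step (d_{t+1} = d_t * P):
d_0 = (0=2/3, 1=1/3)
  d_1[0] = 2/3*3/4 + 1/3*3/4 = 3/4
  d_1[1] = 2/3*1/4 + 1/3*1/4 = 1/4
d_1 = (0=3/4, 1=1/4)
  d_2[0] = 3/4*3/4 + 1/4*3/4 = 3/4
  d_2[1] = 3/4*1/4 + 1/4*1/4 = 1/4
d_2 = (0=3/4, 1=1/4)
  d_3[0] = 3/4*3/4 + 1/4*3/4 = 3/4
  d_3[1] = 3/4*1/4 + 1/4*1/4 = 1/4
d_3 = (0=3/4, 1=1/4)

Answer: 3/4 1/4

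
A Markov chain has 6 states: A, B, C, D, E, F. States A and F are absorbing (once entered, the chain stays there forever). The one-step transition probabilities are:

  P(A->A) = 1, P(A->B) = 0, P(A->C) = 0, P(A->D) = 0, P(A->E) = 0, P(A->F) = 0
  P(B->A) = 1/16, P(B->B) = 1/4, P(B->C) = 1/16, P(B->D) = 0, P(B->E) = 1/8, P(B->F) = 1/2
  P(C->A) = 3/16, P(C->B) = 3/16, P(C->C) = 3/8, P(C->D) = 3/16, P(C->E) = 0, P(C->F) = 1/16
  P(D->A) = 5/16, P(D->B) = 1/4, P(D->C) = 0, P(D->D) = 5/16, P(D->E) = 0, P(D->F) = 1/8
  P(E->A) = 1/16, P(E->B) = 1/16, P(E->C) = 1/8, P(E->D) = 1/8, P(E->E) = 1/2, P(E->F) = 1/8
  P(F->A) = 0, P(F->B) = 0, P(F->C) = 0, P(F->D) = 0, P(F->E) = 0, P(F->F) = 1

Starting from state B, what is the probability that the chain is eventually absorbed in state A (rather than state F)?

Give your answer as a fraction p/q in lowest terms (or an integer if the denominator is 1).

Answer: 469/2410

Derivation:
Let a_i = P(absorbed in A | start in state i).
Boundary conditions: a_A = 1, a_F = 0.
For each transient state i, a_i = sum_j P(i->j) * a_j:
  a_B = 1/16*a_A + 1/4*a_B + 1/16*a_C + 0*a_D + 1/8*a_E + 1/2*a_F
  a_C = 3/16*a_A + 3/16*a_B + 3/8*a_C + 3/16*a_D + 0*a_E + 1/16*a_F
  a_D = 5/16*a_A + 1/4*a_B + 0*a_C + 5/16*a_D + 0*a_E + 1/8*a_F
  a_E = 1/16*a_A + 1/16*a_B + 1/8*a_C + 1/8*a_D + 1/2*a_E + 1/8*a_F

Substituting a_A = 1 and a_F = 0, rearrange to (I - Q) a = r where r[i] = P(i -> A):
  [3/4, -1/16, 0, -1/8] . (a_B, a_C, a_D, a_E) = 1/16
  [-3/16, 5/8, -3/16, 0] . (a_B, a_C, a_D, a_E) = 3/16
  [-1/4, 0, 11/16, 0] . (a_B, a_C, a_D, a_E) = 5/16
  [-1/16, -1/8, -1/8, 1/2] . (a_B, a_C, a_D, a_E) = 1/16

Solving yields:
  a_B = 469/2410
  a_C = 2487/4820
  a_D = 633/1205
  a_E = 3949/9640

Starting state is B, so the absorption probability is a_B = 469/2410.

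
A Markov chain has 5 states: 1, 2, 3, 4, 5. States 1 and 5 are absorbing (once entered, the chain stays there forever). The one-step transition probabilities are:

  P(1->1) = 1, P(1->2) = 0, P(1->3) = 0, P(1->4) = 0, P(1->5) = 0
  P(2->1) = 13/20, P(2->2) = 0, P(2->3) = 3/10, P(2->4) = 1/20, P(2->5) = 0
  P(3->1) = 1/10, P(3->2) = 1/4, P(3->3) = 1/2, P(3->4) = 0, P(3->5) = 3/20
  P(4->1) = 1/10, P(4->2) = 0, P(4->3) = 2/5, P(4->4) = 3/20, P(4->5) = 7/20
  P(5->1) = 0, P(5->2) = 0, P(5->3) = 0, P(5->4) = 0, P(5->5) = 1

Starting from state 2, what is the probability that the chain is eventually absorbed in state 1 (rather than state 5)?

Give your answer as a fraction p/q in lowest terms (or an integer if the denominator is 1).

Answer: 49/57

Derivation:
Let a_i = P(absorbed in 1 | start in state i).
Boundary conditions: a_1 = 1, a_5 = 0.
For each transient state i, a_i = sum_j P(i->j) * a_j:
  a_2 = 13/20*a_1 + 0*a_2 + 3/10*a_3 + 1/20*a_4 + 0*a_5
  a_3 = 1/10*a_1 + 1/4*a_2 + 1/2*a_3 + 0*a_4 + 3/20*a_5
  a_4 = 1/10*a_1 + 0*a_2 + 2/5*a_3 + 3/20*a_4 + 7/20*a_5

Substituting a_1 = 1 and a_5 = 0, rearrange to (I - Q) a = r where r[i] = P(i -> 1):
  [1, -3/10, -1/20] . (a_2, a_3, a_4) = 13/20
  [-1/4, 1/2, 0] . (a_2, a_3, a_4) = 1/10
  [0, -2/5, 17/20] . (a_2, a_3, a_4) = 1/10

Solving yields:
  a_2 = 49/57
  a_3 = 359/570
  a_4 = 118/285

Starting state is 2, so the absorption probability is a_2 = 49/57.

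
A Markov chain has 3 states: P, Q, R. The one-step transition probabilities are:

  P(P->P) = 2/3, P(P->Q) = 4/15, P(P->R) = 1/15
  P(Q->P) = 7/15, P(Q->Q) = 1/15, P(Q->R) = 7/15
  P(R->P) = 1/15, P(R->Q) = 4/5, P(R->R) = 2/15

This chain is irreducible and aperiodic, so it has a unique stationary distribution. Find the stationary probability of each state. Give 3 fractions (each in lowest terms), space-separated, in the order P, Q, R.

Answer: 49/102 16/51 7/34

Derivation:
The stationary distribution satisfies pi = pi * P, i.e.:
  pi_P = 2/3*pi_P + 7/15*pi_Q + 1/15*pi_R
  pi_Q = 4/15*pi_P + 1/15*pi_Q + 4/5*pi_R
  pi_R = 1/15*pi_P + 7/15*pi_Q + 2/15*pi_R
with normalization: pi_P + pi_Q + pi_R = 1.

Using the first 2 balance equations plus normalization, the linear system A*pi = b is:
  [-1/3, 7/15, 1/15] . pi = 0
  [4/15, -14/15, 4/5] . pi = 0
  [1, 1, 1] . pi = 1

Solving yields:
  pi_P = 49/102
  pi_Q = 16/51
  pi_R = 7/34

Verification (pi * P):
  49/102*2/3 + 16/51*7/15 + 7/34*1/15 = 49/102 = pi_P  (ok)
  49/102*4/15 + 16/51*1/15 + 7/34*4/5 = 16/51 = pi_Q  (ok)
  49/102*1/15 + 16/51*7/15 + 7/34*2/15 = 7/34 = pi_R  (ok)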